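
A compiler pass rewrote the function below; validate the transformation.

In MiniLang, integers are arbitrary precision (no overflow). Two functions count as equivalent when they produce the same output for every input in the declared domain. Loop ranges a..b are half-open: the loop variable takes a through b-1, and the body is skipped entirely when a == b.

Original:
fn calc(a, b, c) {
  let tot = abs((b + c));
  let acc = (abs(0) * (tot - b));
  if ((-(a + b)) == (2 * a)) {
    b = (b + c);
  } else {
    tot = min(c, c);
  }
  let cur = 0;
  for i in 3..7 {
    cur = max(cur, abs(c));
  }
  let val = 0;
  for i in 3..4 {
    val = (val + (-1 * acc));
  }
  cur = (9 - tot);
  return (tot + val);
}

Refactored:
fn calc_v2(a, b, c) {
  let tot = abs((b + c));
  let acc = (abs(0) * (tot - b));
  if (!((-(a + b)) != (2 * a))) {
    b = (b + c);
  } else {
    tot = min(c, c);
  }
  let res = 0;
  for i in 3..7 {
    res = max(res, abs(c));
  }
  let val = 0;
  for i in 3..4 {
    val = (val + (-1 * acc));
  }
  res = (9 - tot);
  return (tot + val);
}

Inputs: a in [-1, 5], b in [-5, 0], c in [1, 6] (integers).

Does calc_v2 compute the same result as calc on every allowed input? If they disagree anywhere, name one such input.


This is a faithful refactor — comparison usage differs; boolean connective usage differs; local variable names differ, but the computed results match everywhere.
As a probe, take a=4, b=-5, c=6: calc runs tot=1, then acc=0, then ((-(a + b)) == (2 * a)) is false, then tot=6, then cur=0, then (i=3), then cur=6, then (i=4), then cur=6, then (i=5), then cur=6, then (i=6), then cur=6, then val=0, then (i=3), then val=0, then cur=3, then returns 6; calc_v2 runs tot=1, then acc=0, then (!((-(a + b)) != (2 * a))) is false, then tot=6, then res=0, then (i=3), then res=6, then (i=4), then res=6, then (i=5), then res=6, then (i=6), then res=6, then val=0, then (i=3), then val=0, then res=3, then returns 6; both end at 6.
An exhaustive pass over the 252 declared inputs shows identical outputs.
verdict: equivalent


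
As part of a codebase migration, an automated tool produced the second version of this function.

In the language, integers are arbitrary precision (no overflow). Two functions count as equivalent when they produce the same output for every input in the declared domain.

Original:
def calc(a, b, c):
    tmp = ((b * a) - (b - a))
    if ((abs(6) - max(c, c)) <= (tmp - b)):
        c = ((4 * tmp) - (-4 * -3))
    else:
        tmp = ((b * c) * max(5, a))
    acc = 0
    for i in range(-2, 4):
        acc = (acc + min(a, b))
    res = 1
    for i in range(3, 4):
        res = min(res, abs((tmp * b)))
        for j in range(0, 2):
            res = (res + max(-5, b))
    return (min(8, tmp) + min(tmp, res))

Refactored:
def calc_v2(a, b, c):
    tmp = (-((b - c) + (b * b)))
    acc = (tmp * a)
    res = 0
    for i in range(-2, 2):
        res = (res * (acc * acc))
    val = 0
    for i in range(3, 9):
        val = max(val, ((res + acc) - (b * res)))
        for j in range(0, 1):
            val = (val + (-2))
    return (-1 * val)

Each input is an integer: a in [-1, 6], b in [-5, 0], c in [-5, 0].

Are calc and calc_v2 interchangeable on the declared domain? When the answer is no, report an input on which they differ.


These are not equivalent — on a=-1, b=-5, c=-5 the outputs split (-1 vs -23).
calc: tmp becomes 9; next ((abs(6) - max(c, c)) <= (tmp - b)) evaluates to true; next c becomes 24; next acc becomes 0; next at i=-2:; next acc becomes -5; next at i=-1:; next acc becomes -10; next at i=0:; next acc becomes -15; next at i=1:; next acc becomes -20; next at i=2:; next acc becomes -25; next at i=3:; next acc becomes -30; next res becomes 1; next at i=3:; next res becomes 1; next at j=0:; next res becomes -4; next at j=1:; next res becomes -9; next final value -1
calc_v2: tmp becomes -25; next acc becomes 25; next res becomes 0; next at i=-2:; next res becomes 0; next at i=-1:; next res becomes 0; next at i=0:; next res becomes 0; next at i=1:; next res becomes 0; next val becomes 0; next at i=3:; next val becomes 25; next at j=0:; next val becomes 23; next at i=4:; next val becomes 25; next at j=0:; next val becomes 23; next at i=5:; next val becomes 25; next at j=0:; next val becomes 23; next at i=6:; next val becomes 25; next at j=0:; next val becomes 23; next at i=7:; next val becomes 25; next at j=0:; next val becomes 23; next at i=8:; next val becomes 25; next at j=0:; next val becomes 23; next final value -23
verdict: not equivalent; witness: a=-1, b=-5, c=-5


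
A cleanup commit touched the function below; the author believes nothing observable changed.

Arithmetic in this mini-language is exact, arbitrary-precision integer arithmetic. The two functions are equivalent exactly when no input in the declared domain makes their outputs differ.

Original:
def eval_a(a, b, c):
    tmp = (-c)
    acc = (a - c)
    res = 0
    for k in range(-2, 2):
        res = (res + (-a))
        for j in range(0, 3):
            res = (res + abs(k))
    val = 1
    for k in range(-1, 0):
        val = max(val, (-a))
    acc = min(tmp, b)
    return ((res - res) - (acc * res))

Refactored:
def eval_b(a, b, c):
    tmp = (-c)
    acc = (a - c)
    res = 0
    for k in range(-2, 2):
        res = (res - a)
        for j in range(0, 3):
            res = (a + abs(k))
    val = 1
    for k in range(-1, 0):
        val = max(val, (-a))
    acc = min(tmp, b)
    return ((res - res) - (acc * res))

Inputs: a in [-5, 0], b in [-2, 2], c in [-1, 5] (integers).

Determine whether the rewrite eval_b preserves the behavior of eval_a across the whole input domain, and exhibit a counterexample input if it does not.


Not equivalent: a=-5, b=-2, c=-1 separates them (64 vs -8).
eval_a: tmp=1, then acc=-4, then res=0, then (k=-2), then res=5, then (j=0), then res=7, then (j=1), then res=9, then (j=2), then res=11, then (k=-1), then res=16, then (j=0), then res=17, then (j=1), then res=18, then (j=2), then res=19, then (k=0), then res=24, then (j=0), then res=24, then (j=1), then res=24, then (j=2), then res=24, then (k=1), then res=29, then (j=0), then res=30, then (j=1), then res=31, then (j=2), then res=32, then val=1, then (k=-1), then val=5, then acc=-2, then returns 64
eval_b: tmp=1, then acc=-4, then res=0, then (k=-2), then res=5, then (j=0), then res=-3, then (j=1), then res=-3, then (j=2), then res=-3, then (k=-1), then res=2, then (j=0), then res=-4, then (j=1), then res=-4, then (j=2), then res=-4, then (k=0), then res=1, then (j=0), then res=-5, then (j=1), then res=-5, then (j=2), then res=-5, then (k=1), then res=0, then (j=0), then res=-4, then (j=1), then res=-4, then (j=2), then res=-4, then val=1, then (k=-1), then val=5, then acc=-2, then returns -8
verdict: not equivalent; witness: a=-5, b=-2, c=-1


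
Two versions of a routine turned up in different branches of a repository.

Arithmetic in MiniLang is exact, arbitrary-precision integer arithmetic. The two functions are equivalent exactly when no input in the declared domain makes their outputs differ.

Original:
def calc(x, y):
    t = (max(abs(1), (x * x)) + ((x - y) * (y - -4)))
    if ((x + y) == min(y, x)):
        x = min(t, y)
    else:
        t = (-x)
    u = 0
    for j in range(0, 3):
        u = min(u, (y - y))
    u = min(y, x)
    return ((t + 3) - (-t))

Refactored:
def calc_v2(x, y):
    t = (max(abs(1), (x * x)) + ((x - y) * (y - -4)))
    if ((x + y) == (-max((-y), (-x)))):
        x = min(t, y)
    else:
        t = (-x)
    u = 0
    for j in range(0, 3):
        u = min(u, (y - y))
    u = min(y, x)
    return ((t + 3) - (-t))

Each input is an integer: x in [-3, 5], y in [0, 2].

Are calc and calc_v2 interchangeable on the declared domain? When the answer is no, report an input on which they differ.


Behavior is preserved: although min/max/abs usage differs, the outputs never diverge.
Tracing x=0, y=2: calc: t = -11; ((x + y) == min(y, x)) -> false; t = 0; u = 0; [j=0]; u = 0; [j=1]; u = 0; [j=2]; u = 0; u = 0; return 3 | calc_v2: t = -11; ((x + y) == (-max((-y), (-x)))) -> false; t = 0; u = 0; [j=0]; u = 0; [j=1]; u = 0; [j=2]; u = 0; u = 0; return 3 — matching result 3.
Checked all 27 inputs in the declared domain: the outputs agree on every one.
verdict: equivalent


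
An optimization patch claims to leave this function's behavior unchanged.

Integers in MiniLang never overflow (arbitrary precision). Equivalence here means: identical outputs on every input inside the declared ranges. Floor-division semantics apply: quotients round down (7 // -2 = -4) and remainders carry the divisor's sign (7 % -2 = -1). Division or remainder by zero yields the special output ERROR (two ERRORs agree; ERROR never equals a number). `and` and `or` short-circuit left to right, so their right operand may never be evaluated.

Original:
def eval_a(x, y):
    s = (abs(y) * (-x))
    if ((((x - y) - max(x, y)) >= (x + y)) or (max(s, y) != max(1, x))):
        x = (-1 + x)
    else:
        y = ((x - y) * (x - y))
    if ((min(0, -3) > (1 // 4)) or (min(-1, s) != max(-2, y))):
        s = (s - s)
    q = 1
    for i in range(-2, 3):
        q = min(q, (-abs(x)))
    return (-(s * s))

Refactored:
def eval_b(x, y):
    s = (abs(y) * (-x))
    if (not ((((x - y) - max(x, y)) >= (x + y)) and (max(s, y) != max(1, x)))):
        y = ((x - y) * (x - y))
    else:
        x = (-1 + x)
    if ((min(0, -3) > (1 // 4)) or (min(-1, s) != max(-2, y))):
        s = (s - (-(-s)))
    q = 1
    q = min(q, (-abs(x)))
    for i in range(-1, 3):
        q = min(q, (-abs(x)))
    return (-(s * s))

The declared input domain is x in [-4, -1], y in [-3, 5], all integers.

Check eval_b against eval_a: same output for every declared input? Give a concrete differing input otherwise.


Run the pair on x=-1, y=-1.
eval_a: s := 1 | ((((x - y) - max(x, y)) >= (x + y)) or (max(s, y) != max(1, x))): true | x := -2 | ((min(0, -3) > (1 // 4)) or (min(-1, s) != max(-2, y))): false | q := 1 | iter i=-2: | q := -2 | iter i=-1: | q := -2 | iter i=0: | q := -2 | iter i=1: | q := -2 | iter i=2: | q := -2 | result -1
eval_b: s := 1 | (not ((((x - y) - max(x, y)) >= (x + y)) and (max(s, y) != max(1, x)))): true | y := 0 | ((min(0, -3) > (1 // 4)) or (min(-1, s) != max(-2, y))): true | s := 0 | q := 1 | q := -1 | iter i=-1: | q := -1 | iter i=0: | q := -1 | iter i=1: | q := -1 | iter i=2: | q := -1 | result 0
-1 vs 0 — the two versions disagree here.
verdict: not equivalent; witness: x=-1, y=-1


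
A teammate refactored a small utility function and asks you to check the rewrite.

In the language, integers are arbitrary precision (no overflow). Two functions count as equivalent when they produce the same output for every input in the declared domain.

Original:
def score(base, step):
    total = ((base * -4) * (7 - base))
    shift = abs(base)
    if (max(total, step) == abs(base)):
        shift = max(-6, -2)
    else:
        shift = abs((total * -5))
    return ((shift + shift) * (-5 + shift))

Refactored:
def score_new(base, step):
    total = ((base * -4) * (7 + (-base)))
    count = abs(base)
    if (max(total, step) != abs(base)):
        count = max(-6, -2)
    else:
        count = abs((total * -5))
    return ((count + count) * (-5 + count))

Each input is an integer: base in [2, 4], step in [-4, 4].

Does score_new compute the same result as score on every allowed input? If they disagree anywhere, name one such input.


There is a counterexample at base=2, step=-4: 78000 on one side, 28 on the other.
score: total becomes -40; next shift becomes 2; next (max(total, step) == abs(base)) evaluates to false; next shift becomes 200; next final value 78000
score_new: total becomes -40; next count becomes 2; next (max(total, step) != abs(base)) evaluates to true; next count becomes -2; next final value 28
verdict: not equivalent; witness: base=2, step=-4


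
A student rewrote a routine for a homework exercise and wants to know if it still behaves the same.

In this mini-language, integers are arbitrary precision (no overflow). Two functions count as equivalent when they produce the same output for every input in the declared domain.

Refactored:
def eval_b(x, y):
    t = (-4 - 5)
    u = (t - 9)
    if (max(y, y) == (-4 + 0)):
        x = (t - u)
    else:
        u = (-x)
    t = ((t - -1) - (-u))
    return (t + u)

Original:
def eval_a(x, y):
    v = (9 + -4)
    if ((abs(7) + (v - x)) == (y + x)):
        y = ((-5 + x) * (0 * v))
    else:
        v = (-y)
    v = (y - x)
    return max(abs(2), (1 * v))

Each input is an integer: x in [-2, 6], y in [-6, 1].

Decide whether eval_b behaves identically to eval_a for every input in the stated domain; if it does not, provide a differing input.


On input x=-2, y=-6, eval_a returns 2 while eval_b returns -4.
verdict: not equivalent; witness: x=-2, y=-6


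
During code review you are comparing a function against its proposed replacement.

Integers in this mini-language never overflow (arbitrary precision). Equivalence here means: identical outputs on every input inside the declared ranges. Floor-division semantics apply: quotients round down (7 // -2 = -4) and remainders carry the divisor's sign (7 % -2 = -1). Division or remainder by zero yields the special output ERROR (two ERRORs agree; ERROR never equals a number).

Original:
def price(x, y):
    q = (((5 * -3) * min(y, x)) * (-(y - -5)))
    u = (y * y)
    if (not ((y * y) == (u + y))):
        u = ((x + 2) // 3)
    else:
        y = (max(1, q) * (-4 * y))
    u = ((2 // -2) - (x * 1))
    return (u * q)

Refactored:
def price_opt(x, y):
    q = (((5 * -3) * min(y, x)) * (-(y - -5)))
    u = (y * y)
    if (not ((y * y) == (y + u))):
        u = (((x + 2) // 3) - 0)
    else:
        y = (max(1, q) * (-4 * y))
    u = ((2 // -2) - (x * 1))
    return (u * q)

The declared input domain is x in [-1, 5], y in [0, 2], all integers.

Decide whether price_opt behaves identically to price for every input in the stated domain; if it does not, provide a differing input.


The two versions differ — the changes include constant usage differs, plus arithmetic usage differs.
As a probe, take x=1, y=1: price runs q=90, then u=1, then (not ((y * y) == (u + y))) is true, then u=1, then u=-2, then returns -180; price_opt runs q=90, then u=1, then (not ((y * y) == (y + u))) is true, then u=1, then u=-2, then returns -180; both end at -180.
An exhaustive pass over the 21 declared inputs shows identical outputs.
verdict: equivalent


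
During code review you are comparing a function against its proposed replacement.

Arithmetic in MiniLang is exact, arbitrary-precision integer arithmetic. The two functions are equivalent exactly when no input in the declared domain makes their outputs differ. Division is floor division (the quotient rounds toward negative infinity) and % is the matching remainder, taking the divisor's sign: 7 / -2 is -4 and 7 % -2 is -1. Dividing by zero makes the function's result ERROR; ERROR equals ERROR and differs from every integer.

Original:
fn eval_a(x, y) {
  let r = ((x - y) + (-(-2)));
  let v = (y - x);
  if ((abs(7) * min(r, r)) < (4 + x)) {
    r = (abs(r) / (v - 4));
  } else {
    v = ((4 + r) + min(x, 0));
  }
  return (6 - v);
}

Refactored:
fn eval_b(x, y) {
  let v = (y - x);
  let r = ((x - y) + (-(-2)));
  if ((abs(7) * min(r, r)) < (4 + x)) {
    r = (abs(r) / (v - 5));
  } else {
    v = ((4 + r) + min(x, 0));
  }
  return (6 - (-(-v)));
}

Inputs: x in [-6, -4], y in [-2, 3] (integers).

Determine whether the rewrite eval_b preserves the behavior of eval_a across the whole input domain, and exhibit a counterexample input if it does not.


The rewrite breaks on x=-6, y=-2, where the results are ERROR and 2.
eval_a: r := -2 | v := 4 | ((abs(7) * min(r, r)) < (4 + x)): true | divide-by-zero, output ERROR
eval_b: v := 4 | r := -2 | ((abs(7) * min(r, r)) < (4 + x)): true | r := -2 | result 2
verdict: not equivalent; witness: x=-6, y=-2


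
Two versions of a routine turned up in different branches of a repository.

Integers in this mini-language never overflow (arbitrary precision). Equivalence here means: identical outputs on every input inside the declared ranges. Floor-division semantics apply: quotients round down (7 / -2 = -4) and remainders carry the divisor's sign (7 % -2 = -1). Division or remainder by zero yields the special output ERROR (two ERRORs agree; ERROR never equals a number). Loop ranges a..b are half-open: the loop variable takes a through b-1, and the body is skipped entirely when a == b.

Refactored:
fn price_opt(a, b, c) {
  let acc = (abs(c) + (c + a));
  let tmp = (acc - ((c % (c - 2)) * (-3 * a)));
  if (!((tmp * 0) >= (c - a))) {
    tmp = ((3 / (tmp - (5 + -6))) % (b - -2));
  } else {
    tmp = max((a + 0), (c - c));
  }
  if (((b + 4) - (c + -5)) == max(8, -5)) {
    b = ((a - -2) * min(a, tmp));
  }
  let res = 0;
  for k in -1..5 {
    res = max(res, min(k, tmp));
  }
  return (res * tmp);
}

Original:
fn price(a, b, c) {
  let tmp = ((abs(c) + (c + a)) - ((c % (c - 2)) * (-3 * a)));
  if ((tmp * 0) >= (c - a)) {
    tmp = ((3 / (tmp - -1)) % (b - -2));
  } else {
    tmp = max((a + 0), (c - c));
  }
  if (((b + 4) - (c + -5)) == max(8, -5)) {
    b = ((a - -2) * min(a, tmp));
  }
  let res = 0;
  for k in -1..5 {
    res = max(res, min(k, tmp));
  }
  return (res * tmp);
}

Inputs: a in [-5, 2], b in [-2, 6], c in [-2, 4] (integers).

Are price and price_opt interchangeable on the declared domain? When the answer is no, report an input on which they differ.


Evaluate both at a=-5, b=-2, c=-2.
price: tmp := 25 | ((tmp * 0) >= (c - a)): false | tmp := 0 | (((b + 4) - (c + -5)) == max(8, -5)): false | res := 0 | iter k=-1: | res := 0 | iter k=0: | res := 0 | iter k=1: | res := 0 | iter k=2: | res := 0 | iter k=3: | res := 0 | iter k=4: | res := 0 | result 0
price_opt: acc := -5 | tmp := 25 | (!((tmp * 0) >= (c - a))): true | divide-by-zero, output ERROR
0 vs ERROR — the two versions disagree here.
verdict: not equivalent; witness: a=-5, b=-2, c=-2


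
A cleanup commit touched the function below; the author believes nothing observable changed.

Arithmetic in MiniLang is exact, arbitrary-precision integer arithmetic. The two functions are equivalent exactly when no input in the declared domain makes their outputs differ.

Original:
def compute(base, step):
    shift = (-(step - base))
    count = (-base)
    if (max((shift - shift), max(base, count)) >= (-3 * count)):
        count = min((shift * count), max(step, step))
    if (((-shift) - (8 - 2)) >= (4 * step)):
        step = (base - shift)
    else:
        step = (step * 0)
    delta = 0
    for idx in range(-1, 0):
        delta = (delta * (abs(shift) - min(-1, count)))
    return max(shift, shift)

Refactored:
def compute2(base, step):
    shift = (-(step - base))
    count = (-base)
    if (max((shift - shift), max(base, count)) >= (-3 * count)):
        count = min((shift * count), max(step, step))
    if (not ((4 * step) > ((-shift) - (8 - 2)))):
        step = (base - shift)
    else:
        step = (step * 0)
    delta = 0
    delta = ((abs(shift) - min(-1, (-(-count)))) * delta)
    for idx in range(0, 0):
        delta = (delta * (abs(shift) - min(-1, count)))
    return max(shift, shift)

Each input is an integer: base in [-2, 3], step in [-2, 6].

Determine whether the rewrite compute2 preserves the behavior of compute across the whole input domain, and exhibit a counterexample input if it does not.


Comparing the listings, the differences include: constant usage differs; and min/max/abs usage differs; and arithmetic usage differs; and loop structure differs; and statement counts differ; and comparison usage differs; and boolean connective usage differs.
As a probe, take base=2, step=-1: compute runs shift=3, then count=-2, then (max((shift - shift), max(base, count)) >= (-3 * count)) is false, then (((-shift) - (8 - 2)) >= (4 * step)) is false, then step=0, then delta=0, then (idx=-1), then delta=0, then returns 3; compute2 runs shift=3, then count=-2, then (max((shift - shift), max(base, count)) >= (-3 * count)) is false, then (not ((4 * step) > ((-shift) - (8 - 2)))) is false, then step=0, then delta=0, then delta=0, then the loop over idx runs zero times, then returns 3; both end at 3.
Across all 54 domain points the two functions coincide.
verdict: equivalent


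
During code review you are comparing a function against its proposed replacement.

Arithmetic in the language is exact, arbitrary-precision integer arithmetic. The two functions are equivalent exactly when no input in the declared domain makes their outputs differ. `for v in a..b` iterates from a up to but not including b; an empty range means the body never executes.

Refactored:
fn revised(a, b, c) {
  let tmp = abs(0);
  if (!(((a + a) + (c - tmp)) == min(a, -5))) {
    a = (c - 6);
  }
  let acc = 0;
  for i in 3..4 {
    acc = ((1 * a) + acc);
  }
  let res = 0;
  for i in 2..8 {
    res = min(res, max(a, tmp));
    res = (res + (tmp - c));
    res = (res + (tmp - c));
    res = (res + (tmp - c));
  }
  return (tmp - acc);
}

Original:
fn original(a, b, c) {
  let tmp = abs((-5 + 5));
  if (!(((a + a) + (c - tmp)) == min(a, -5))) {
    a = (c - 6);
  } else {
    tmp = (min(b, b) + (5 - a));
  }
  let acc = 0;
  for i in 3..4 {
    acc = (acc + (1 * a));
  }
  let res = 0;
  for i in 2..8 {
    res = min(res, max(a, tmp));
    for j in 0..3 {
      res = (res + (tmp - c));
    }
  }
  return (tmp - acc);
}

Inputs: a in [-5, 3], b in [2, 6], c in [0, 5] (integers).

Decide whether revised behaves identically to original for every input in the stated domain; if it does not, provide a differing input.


Not equivalent: a=-5, b=2, c=5 separates them (17 vs 5).
original: tmp=0, then (!(((a + a) + (c - tmp)) == min(a, -5))) is false, then tmp=12, then acc=0, then (i=3), then acc=-5, then res=0, then (i=2), then res=0, then (j=0), then res=7, then (j=1), then res=14, then (j=2), then res=21, then (i=3), then res=12, then (j=0), then res=19, then (j=1), then res=26, then (j=2), then res=33, then (i=4), then res=12, then (j=0), then res=19, then (j=1), then res=26, then (j=2), then res=33, then (i=5), then res=12, then (j=0), then res=19, then (j=1), then res=26, then (j=2), then res=33, then (i=6), then res=12, then (j=0), then res=19, then (j=1), then res=26, then (j=2), then res=33, then (i=7), then res=12, then (j=0), then res=19, then (j=1), then res=26, then (j=2), then res=33, then returns 17
revised: tmp=0, then (!(((a + a) + (c - tmp)) == min(a, -5))) is false, then acc=0, then (i=3), then acc=-5, then res=0, then (i=2), then res=0, then res=-5, then res=-10, then res=-15, then (i=3), then res=-15, then res=-20, then res=-25, then res=-30, then (i=4), then res=-30, then res=-35, then res=-40, then res=-45, then (i=5), then res=-45, then res=-50, then res=-55, then res=-60, then (i=6), then res=-60, then res=-65, then res=-70, then res=-75, then (i=7), then res=-75, then res=-80, then res=-85, then res=-90, then returns 5
verdict: not equivalent; witness: a=-5, b=2, c=5


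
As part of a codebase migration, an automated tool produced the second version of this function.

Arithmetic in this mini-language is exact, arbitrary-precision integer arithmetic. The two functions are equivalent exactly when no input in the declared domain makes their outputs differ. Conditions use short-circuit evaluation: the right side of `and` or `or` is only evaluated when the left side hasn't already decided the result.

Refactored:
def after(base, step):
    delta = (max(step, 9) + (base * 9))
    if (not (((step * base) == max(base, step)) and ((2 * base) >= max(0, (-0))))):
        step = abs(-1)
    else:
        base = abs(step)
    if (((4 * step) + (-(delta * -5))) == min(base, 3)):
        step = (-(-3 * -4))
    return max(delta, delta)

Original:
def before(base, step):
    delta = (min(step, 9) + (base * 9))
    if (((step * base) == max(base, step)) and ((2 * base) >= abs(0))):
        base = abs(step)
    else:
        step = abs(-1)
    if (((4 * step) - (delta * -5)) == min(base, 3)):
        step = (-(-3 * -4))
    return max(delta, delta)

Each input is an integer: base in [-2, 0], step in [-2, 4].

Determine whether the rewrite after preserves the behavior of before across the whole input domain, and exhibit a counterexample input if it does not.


Not equivalent: base=-2, step=-2 separates them (-20 vs -9).
before: delta := -20 | (((step * base) == max(base, step)) and ((2 * base) >= abs(0))): false | step := 1 | (((4 * step) - (delta * -5)) == min(base, 3)): false | result -20
after: delta := -9 | (not (((step * base) == max(base, step)) and ((2 * base) >= max(0, (-0))))): true | step := 1 | (((4 * step) + (-(delta * -5))) == min(base, 3)): false | result -9
verdict: not equivalent; witness: base=-2, step=-2


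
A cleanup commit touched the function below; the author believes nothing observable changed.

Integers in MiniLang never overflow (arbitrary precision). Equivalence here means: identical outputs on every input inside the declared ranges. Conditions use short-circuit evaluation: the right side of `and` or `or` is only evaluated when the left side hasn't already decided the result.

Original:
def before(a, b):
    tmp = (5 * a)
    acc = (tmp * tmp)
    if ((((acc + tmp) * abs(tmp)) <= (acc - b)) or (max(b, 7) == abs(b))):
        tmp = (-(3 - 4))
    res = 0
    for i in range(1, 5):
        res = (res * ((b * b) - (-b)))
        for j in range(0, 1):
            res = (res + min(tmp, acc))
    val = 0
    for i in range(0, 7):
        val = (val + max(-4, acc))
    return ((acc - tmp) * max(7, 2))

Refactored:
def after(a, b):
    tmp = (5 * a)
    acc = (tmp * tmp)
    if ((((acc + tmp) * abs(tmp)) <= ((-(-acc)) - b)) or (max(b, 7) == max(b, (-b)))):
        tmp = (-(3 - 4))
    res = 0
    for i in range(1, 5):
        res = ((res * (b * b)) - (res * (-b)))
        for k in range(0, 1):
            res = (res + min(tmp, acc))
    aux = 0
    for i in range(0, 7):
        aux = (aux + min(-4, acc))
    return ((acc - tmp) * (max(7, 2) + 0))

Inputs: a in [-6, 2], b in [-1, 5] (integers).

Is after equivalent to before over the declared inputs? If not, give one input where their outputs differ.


Equivalent. The one real change (`max(-4, acc)` became `min(-4, acc)`) has no effect anywhere in the declared ranges.
Sweeping the whole domain (63 inputs) finds no disagreement.
One worked example (a=-2, b=5) — before: tmp becomes -10; next acc becomes 100; next ((((acc + tmp) * abs(tmp)) <= (acc - b)) or (max(b, 7) == abs(b))) evaluates to false; next res becomes 0; next at i=1:; next res becomes 0; next at j=0:; next res becomes -10; next at i=2:; next res becomes -300; next at j=0:; next res becomes -310; next at i=3:; next res becomes -9300; next at j=0:; next res becomes -9310; next at i=4:; next res becomes -279300; next at j=0:; next res becomes -279310; next val becomes 0; next at i=0:; next val becomes 100; next at i=1:; next val becomes 200; next at i=2:; next val becomes 300; next at i=3:; next val becomes 400; next at i=4:; next val becomes 500; next at i=5:; next val becomes 600; next at i=6:; next val becomes 700; next final value 770; after: tmp becomes -10; next acc becomes 100; next ((((acc + tmp) * abs(tmp)) <= ((-(-acc)) - b)) or (max(b, 7) == max(b, (-b)))) evaluates to false; next res becomes 0; next at i=1:; next res becomes 0; next at k=0:; next res becomes -10; next at i=2:; next res becomes -300; next at k=0:; next res becomes -310; next at i=3:; next res becomes -9300; next at k=0:; next res becomes -9310; next at i=4:; next res becomes -279300; next at k=0:; next res becomes -279310; next aux becomes 0; next at i=0:; next aux becomes -4; next at i=1:; next aux becomes -8; next at i=2:; next aux becomes -12; next at i=3:; next aux becomes -16; next at i=4:; next aux becomes -20; next at i=5:; next aux becomes -24; next at i=6:; next aux becomes -28; next final value 770; agreement on 770.
verdict: equivalent


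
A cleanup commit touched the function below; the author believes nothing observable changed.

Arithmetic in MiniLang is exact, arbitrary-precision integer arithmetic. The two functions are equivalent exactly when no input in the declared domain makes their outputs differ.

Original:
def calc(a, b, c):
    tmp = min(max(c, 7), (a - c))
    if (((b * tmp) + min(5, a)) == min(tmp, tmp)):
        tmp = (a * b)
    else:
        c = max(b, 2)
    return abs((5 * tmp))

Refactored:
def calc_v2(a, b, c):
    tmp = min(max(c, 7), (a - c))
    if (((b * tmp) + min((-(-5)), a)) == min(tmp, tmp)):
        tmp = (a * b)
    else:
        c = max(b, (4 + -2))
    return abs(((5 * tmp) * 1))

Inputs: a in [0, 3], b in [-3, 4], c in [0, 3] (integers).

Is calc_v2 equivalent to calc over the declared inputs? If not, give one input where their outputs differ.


Comparing the listings, the differences include: arithmetic usage differs; also constant usage differs.
Spot check at a=3, b=1, c=2 — calc: tmp becomes 1; next (((b * tmp) + min(5, a)) == min(tmp, tmp)) evaluates to false; next c becomes 2; next final value 5. calc_v2: tmp becomes 1; next (((b * tmp) + min((-(-5)), a)) == min(tmp, tmp)) evaluates to false; next c becomes 2; next final value 5. Both give 5.
Every one of the 128 inputs gives matching results.
verdict: equivalent


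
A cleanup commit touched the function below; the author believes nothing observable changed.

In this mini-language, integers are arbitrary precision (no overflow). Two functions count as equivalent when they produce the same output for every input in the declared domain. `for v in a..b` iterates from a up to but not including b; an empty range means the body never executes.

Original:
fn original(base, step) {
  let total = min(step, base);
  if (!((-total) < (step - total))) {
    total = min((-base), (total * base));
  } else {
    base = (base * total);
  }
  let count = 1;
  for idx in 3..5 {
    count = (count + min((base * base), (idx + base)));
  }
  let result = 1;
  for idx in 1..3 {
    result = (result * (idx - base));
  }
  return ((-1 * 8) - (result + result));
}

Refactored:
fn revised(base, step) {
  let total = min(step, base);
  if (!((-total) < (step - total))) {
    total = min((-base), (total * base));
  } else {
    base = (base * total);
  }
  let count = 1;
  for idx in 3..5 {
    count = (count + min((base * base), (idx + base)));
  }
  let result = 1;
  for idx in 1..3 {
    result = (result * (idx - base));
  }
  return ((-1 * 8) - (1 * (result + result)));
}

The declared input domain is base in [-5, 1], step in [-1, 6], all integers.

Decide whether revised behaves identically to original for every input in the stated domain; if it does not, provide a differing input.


Behavior is preserved: although constant usage differs; and arithmetic usage differs, the outputs never diverge.
Tracing base=-4, step=-1: original: total=-4, then (!((-total) < (step - total))) is true, then total=4, then count=1, then (idx=3), then count=0, then (idx=4), then count=0, then result=1, then (idx=1), then result=5, then (idx=2), then result=30, then returns -68 | revised: total=-4, then (!((-total) < (step - total))) is true, then total=4, then count=1, then (idx=3), then count=0, then (idx=4), then count=0, then result=1, then (idx=1), then result=5, then (idx=2), then result=30, then returns -68 — matching result -68.
Every one of the 56 inputs gives matching results.
verdict: equivalent


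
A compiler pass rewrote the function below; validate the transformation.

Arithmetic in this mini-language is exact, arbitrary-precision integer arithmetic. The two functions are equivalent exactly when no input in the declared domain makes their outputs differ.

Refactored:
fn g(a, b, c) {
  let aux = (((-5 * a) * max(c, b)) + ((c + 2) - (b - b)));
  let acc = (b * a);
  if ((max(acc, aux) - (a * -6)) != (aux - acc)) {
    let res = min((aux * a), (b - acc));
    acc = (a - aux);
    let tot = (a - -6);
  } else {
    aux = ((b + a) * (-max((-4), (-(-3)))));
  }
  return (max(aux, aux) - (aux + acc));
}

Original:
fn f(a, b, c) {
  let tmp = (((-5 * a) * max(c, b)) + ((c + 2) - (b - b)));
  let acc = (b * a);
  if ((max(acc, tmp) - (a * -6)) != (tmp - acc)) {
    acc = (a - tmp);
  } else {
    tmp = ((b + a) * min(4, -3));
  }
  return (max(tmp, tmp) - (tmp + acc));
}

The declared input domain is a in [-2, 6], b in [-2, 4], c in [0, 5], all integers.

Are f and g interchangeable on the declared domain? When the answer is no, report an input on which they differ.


Reading the diff, among the changes: min/max/abs usage differs, statement counts differ, arithmetic usage differs, constant usage differs, local variable names differ.
One worked example (a=4, b=1, c=2) — f: tmp=-36, then acc=4, then ((max(acc, tmp) - (a * -6)) != (tmp - acc)) is true, then acc=40, then returns -40; g: aux=-36, then acc=4, then ((max(acc, aux) - (a * -6)) != (aux - acc)) is true, then res=-144, then acc=40, then tot=10, then returns -40; agreement on -40.
An exhaustive pass over the 378 declared inputs shows identical outputs.
verdict: equivalent


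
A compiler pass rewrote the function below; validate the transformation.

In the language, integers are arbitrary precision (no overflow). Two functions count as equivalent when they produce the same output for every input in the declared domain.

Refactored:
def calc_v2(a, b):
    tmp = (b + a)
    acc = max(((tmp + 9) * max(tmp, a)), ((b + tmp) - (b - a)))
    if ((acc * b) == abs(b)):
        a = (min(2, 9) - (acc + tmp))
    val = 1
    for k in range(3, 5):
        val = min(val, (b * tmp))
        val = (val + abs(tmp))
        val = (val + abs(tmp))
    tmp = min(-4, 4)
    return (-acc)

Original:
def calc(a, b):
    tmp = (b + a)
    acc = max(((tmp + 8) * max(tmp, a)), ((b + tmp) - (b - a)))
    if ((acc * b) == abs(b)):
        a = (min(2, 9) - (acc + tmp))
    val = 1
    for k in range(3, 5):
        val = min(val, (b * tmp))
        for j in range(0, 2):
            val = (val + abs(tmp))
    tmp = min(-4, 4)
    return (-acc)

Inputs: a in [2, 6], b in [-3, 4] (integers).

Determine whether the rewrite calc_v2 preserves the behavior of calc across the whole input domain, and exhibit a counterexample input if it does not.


There is a counterexample at a=2, b=-3: -14 on one side, -16 on the other.
calc: tmp := -1 | acc := 14 | ((acc * b) == abs(b)): false | val := 1 | iter k=3: | val := 1 | iter j=0: | val := 2 | iter j=1: | val := 3 | iter k=4: | val := 3 | iter j=0: | val := 4 | iter j=1: | val := 5 | tmp := -4 | result -14
calc_v2: tmp := -1 | acc := 16 | ((acc * b) == abs(b)): false | val := 1 | iter k=3: | val := 1 | val := 2 | val := 3 | iter k=4: | val := 3 | val := 4 | val := 5 | tmp := -4 | result -16
verdict: not equivalent; witness: a=2, b=-3


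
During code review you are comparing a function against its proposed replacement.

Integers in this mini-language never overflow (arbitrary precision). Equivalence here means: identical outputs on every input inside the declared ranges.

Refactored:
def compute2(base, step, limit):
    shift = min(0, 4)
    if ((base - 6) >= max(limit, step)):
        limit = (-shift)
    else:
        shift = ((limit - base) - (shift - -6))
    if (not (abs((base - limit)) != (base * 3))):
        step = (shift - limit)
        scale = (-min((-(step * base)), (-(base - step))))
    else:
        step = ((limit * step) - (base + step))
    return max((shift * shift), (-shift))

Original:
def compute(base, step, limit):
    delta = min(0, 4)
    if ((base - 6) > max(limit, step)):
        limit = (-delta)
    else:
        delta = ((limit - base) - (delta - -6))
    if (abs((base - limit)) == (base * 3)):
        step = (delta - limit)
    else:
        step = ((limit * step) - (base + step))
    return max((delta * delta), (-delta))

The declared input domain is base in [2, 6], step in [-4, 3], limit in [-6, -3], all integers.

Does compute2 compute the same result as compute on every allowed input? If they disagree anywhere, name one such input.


Not equivalent: base=2, step=-4, limit=-6 separates them (196 vs 0).
compute: delta=0, then ((base - 6) > max(limit, step)) is false, then delta=-14, then (abs((base - limit)) == (base * 3)) is false, then step=26, then returns 196
compute2: shift=0, then ((base - 6) >= max(limit, step)) is true, then limit=0, then (not (abs((base - limit)) != (base * 3))) is false, then step=2, then returns 0
verdict: not equivalent; witness: base=2, step=-4, limit=-6


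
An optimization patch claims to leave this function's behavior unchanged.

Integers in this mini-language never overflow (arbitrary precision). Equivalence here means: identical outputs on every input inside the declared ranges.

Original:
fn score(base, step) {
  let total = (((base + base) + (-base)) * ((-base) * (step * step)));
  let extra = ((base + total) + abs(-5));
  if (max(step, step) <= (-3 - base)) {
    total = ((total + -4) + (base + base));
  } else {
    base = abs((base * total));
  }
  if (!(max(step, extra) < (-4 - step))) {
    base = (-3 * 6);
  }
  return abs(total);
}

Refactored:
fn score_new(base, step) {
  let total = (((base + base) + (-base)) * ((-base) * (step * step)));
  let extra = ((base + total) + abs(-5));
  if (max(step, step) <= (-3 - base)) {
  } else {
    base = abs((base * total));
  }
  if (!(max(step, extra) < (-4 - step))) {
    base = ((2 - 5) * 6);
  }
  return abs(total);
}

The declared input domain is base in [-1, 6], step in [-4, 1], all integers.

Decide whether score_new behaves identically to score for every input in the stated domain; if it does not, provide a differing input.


These are not equivalent — on base=-1, step=-4 the outputs split (22 vs 16).
score: total := -16 | extra := -12 | (max(step, step) <= (-3 - base)): true | total := -22 | (!(max(step, extra) < (-4 - step))): false | result 22
score_new: total := -16 | extra := -12 | (max(step, step) <= (-3 - base)): true | (!(max(step, extra) < (-4 - step))): false | result 16
verdict: not equivalent; witness: base=-1, step=-4


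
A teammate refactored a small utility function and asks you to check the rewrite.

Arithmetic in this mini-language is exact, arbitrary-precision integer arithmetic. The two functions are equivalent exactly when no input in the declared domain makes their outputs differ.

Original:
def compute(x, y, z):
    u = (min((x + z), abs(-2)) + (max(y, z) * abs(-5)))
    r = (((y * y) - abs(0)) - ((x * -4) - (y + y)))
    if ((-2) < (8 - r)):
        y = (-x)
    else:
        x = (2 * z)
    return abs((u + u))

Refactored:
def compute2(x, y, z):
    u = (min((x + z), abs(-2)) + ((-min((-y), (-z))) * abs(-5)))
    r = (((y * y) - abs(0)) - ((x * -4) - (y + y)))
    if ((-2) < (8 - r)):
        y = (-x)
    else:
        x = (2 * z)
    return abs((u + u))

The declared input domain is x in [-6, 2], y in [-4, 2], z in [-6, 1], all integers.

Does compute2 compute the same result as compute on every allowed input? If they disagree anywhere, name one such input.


Changes here: min/max/abs usage differs; the full 504-point sweep finds no disagreement.
verdict: equivalent


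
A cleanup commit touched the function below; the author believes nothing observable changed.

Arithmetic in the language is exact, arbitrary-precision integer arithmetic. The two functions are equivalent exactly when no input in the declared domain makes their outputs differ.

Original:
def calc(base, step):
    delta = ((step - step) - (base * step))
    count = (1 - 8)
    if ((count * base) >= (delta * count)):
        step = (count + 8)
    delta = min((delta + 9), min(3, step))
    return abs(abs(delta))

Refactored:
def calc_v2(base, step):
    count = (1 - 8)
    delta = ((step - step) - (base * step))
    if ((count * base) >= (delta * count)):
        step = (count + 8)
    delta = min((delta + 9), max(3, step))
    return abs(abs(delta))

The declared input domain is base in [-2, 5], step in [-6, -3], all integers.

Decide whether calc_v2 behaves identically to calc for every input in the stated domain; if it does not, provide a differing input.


Not equivalent: base=-2, step=-6 separates them (6 vs 3).
calc: delta = -12; count = -7; ((count * base) >= (delta * count)) -> false; delta = -6; return 6
calc_v2: count = -7; delta = -12; ((count * base) >= (delta * count)) -> false; delta = -3; return 3
verdict: not equivalent; witness: base=-2, step=-6


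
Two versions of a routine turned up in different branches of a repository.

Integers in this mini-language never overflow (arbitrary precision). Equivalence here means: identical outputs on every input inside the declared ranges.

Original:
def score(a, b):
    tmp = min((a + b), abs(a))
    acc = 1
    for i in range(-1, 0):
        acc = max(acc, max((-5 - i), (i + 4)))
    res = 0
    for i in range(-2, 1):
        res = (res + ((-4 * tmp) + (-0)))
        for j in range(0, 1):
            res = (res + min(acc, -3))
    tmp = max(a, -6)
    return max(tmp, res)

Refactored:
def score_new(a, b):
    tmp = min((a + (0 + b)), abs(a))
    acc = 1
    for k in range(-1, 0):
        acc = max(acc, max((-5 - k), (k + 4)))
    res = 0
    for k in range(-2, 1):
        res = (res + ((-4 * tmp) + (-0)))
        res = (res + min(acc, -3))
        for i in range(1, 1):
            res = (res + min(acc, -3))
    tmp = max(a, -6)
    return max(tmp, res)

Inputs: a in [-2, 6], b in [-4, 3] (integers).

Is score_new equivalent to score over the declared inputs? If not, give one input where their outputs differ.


Behavior is preserved: although statement counts differ; arithmetic usage differs; loop structure differs; min/max/abs usage differs; local variable names differ; constant usage differs, the outputs never diverge.
Spot check at a=5, b=1 — score: tmp becomes 5; next acc becomes 1; next at i=-1:; next acc becomes 3; next res becomes 0; next at i=-2:; next res becomes -20; next at j=0:; next res becomes -23; next at i=-1:; next res becomes -43; next at j=0:; next res becomes -46; next at i=0:; next res becomes -66; next at j=0:; next res becomes -69; next tmp becomes 5; next final value 5. score_new: tmp becomes 5; next acc becomes 1; next at k=-1:; next acc becomes 3; next res becomes 0; next at k=-2:; next res becomes -20; next res becomes -23; next i never enters its loop body; next at k=-1:; next res becomes -43; next res becomes -46; next i never enters its loop body; next at k=0:; next res becomes -66; next res becomes -69; next i never enters its loop body; next tmp becomes 5; next final value 5. Both give 5.
Across all 72 domain points the two functions coincide.
verdict: equivalent
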